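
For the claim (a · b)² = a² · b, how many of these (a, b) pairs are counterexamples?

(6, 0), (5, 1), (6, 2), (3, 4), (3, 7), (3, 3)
Testing each pair:
(6, 0): LHS = 0, RHS = 0 → satisfies claim
(5, 1): LHS = 25, RHS = 25 → satisfies claim
(6, 2): LHS = 144, RHS = 72 → counterexample
(3, 4): LHS = 144, RHS = 36 → counterexample
(3, 7): LHS = 441, RHS = 63 → counterexample
(3, 3): LHS = 81, RHS = 27 → counterexample

That makes 4 counterexamples.

Answer: 4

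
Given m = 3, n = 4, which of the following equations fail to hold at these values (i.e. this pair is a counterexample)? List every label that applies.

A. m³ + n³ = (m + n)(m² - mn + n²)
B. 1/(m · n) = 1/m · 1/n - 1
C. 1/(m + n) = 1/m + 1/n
Evaluating each claim at the given values:
A. LHS = 91, RHS = 91 → holds here (LHS = RHS)
B. LHS = 1/12, RHS = -11/12 → fails here (LHS ≠ RHS)
C. LHS = 1/7, RHS = 7/12 → fails here (LHS ≠ RHS)

Answer: B, C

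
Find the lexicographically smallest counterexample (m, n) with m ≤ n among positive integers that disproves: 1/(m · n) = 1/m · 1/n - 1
Substituting (1, 1) into the claim:
LHS = 1/(1 · 1) = 1
RHS = 1/1 · 1/1 - 1 = 0

Since LHS ≠ RHS, this pair disproves the claim, and no lexicographically smaller pair (m ≤ n, positive integers) does.

For instance (1, 2) is also a counterexample (LHS = 1/2, RHS = -1/2), but it's lexicographically larger.

Answer: (m, n) = (1, 1)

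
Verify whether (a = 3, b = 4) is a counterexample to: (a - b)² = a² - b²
Substituting a = 3, b = 4:
LHS = (3 - 4)² = 1
RHS = 3² - 4² = -7

Since LHS ≠ RHS, this pair disproves the claim.

Answer: Yes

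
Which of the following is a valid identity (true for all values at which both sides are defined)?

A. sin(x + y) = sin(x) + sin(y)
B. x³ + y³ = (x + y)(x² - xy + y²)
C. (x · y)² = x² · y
A: fails at (2, 4) — LHS = sin(6) ≈ -0.2794, RHS = sin(4) + sin(2) ≈ 0.1525.
B: holds — e.g. at (2, 4), both sides equal 72.
C: fails at (2, 5) — LHS = 100, RHS = 20.

Answer: B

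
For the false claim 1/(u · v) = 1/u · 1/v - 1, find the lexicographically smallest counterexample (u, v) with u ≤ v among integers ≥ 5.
Substituting (5, 5) into the claim:
LHS = 1/(5 · 5) = 1/25
RHS = 1/5 · 1/5 - 1 = -24/25

Since LHS ≠ RHS, this pair disproves the claim, and no lexicographically smaller pair (u ≤ v, integers ≥ 5) does.

For instance (7, 9) is also a counterexample (LHS = 1/63, RHS = -62/63), but it's lexicographically larger.

Answer: (u, v) = (5, 5)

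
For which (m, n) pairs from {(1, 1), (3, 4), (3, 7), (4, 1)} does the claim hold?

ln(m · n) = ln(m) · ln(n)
(1, 1)

Testing each pair:
(1, 1): LHS = 0, RHS = 0 → holds
(3, 4): LHS = ln(12) ≈ 2.485, RHS = ln(3)·ln(4) ≈ 1.523 → fails
(3, 7): LHS = ln(21) ≈ 3.045, RHS = ln(3)·ln(7) ≈ 2.138 → fails
(4, 1): LHS = ln(4) ≈ 1.386, RHS = 0 → fails

1 of 4 pairs satisfies the claim.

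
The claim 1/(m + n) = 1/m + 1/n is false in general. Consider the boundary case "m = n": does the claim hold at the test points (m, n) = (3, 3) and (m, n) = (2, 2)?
At (3, 3): LHS = 1/6 ≠ RHS = 2/3
At (2, 2): LHS = 1/4 ≠ RHS = 1

Answer: No, fails at both test points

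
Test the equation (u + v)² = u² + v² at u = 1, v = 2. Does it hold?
Fails

Substituting u = 1, v = 2:

LHS = (1 + 2)² = 9
RHS = 1² + 2² = 5

LHS ≠ RHS, so the equation does not hold at this point.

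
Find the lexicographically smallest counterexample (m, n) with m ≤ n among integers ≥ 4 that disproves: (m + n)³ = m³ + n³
(m, n) = (4, 4)

Substituting (4, 4) into the claim:
LHS = (4 + 4)³ = 512
RHS = 4³ + 4³ = 128

Since LHS ≠ RHS, this pair disproves the claim, and no lexicographically smaller pair (m ≤ n, integers ≥ 4) does.

For instance (10, 11) is also a counterexample (LHS = 9261, RHS = 2331), but it's lexicographically larger.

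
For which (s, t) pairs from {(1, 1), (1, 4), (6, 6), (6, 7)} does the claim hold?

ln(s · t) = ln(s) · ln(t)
Testing each pair:
(1, 1): LHS = 0, RHS = 0 → holds
(1, 4): LHS = ln(4) ≈ 1.386, RHS = 0 → fails
(6, 6): LHS = ln(36) ≈ 3.584, RHS = ln(6)² ≈ 3.21 → fails
(6, 7): LHS = ln(42) ≈ 3.738, RHS = ln(6)·ln(7) ≈ 3.487 → fails

1 of 4 pairs satisfies the claim.

Answer: (1, 1)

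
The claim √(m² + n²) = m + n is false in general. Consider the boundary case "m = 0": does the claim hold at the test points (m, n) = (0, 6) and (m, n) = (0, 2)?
At (0, 6): LHS = 6, RHS = 6 → equal
At (0, 2): LHS = 2, RHS = 2 → equal

So the claim does hold at both of these boundary points, even though it is not an identity.

Answer: Yes, holds at both test points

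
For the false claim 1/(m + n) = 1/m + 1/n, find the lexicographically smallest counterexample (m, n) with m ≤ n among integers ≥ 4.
(m, n) = (4, 4)

Substituting (4, 4) into the claim:
LHS = 1/(4 + 4) = 1/8
RHS = 1/4 + 1/4 = 1/2

Since LHS ≠ RHS, this pair disproves the claim, and no lexicographically smaller pair (m ≤ n, integers ≥ 4) does.

For instance (4, 5) is also a counterexample (LHS = 1/9, RHS = 9/20), but it's lexicographically larger.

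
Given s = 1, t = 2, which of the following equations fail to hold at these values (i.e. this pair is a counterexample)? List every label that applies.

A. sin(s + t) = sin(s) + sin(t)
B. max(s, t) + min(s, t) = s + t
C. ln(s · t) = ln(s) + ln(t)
Evaluating each claim at the given values:
A. LHS = sin(3) ≈ 0.1411, RHS = sin(1) + sin(2) ≈ 1.751 → fails here (LHS ≠ RHS)
B. LHS = 3, RHS = 3 → holds here (LHS = RHS)
C. LHS = ln(2) ≈ 0.6931, RHS = ln(2) ≈ 0.6931 → holds here (LHS = RHS)

Answer: A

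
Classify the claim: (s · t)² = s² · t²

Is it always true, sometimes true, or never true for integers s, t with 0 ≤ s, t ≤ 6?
The identity holds for every pair in the range. For instance at (s, t) = (0, 4): both sides equal 0.

Answer: Always true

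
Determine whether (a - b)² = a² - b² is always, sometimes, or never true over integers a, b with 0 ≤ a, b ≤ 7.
It holds at (a, b) = (1, 1) (both sides equal 0), but fails at (a, b) = (4, 1) (LHS = 9, RHS = 15).

Answer: Sometimes true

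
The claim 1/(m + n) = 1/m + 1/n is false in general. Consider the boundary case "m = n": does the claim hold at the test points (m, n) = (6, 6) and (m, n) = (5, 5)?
No, fails at both test points

At (6, 6): LHS = 1/12 ≠ RHS = 1/3
At (5, 5): LHS = 1/10 ≠ RHS = 2/5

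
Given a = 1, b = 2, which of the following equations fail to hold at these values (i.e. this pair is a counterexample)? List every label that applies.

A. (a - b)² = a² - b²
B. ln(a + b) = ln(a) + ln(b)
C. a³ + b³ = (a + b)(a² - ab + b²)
Evaluating each claim at the given values:
A. LHS = 1, RHS = -3 → fails here (LHS ≠ RHS)
B. LHS = ln(3) ≈ 1.099, RHS = ln(2) ≈ 0.6931 → fails here (LHS ≠ RHS)
C. LHS = 9, RHS = 9 → holds here (LHS = RHS)

Answer: A, B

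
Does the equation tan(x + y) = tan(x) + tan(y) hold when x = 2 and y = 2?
Substituting x = 2, y = 2:

LHS = tan(2 + 2) = tan(4) ≈ 1.158
RHS = tan(2) + tan(2) = 2·tan(2) ≈ -4.37

LHS ≠ RHS, so the equation does not hold at this point.

Answer: Fails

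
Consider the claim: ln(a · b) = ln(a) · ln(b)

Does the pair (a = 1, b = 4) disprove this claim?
Substituting a = 1, b = 4:
LHS = ln(1 · 4) = ln(4) ≈ 1.386
RHS = ln(1) · ln(4) = 0

Since LHS ≠ RHS, this pair disproves the claim.

Answer: Yes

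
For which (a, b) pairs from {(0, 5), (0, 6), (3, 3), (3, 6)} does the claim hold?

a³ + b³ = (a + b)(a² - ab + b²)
All pairs

Testing each pair:
(0, 5): LHS = 125, RHS = 125 → holds
(0, 6): LHS = 216, RHS = 216 → holds
(3, 3): LHS = 54, RHS = 54 → holds
(3, 6): LHS = 243, RHS = 243 → holds

Every pair satisfies the claim.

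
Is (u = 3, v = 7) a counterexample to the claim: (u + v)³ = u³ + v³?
Substituting u = 3, v = 7:
LHS = (3 + 7)³ = 1000
RHS = 3³ + 7³ = 370

Since LHS ≠ RHS, this pair disproves the claim.

Answer: Yes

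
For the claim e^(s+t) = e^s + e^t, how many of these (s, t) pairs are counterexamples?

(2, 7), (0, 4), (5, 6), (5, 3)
Testing each pair:
(2, 7): LHS = e^9 ≈ 8103, RHS = e^2 + e^7 ≈ 1104 → counterexample
(0, 4): LHS = e^4 ≈ 54.6, RHS = 1 + e^4 ≈ 55.6 → counterexample
(5, 6): LHS = e^11 ≈ 59874.1, RHS = e^5 + e^6 ≈ 551.8 → counterexample
(5, 3): LHS = e^8 ≈ 2981, RHS = e^3 + e^5 ≈ 168.5 → counterexample

That makes 4 counterexamples.

Answer: 4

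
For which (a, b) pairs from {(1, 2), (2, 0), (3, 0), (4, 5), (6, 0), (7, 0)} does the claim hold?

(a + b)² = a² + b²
(2, 0), (3, 0), (6, 0), (7, 0)

Testing each pair:
(1, 2): LHS = 9, RHS = 5 → fails
(2, 0): LHS = 4, RHS = 4 → holds
(3, 0): LHS = 9, RHS = 9 → holds
(4, 5): LHS = 81, RHS = 41 → fails
(6, 0): LHS = 36, RHS = 36 → holds
(7, 0): LHS = 49, RHS = 49 → holds

4 of 6 pairs satisfy the claim.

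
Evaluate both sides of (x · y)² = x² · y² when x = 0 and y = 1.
LHS = (0 · 1)² = 0
RHS = 0² · 1² = 0

LHS = RHS: the two sides agree.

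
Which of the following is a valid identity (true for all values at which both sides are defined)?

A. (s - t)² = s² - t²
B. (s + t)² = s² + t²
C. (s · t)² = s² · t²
A: fails at (1, 5) — LHS = 16, RHS = -24.
B: fails at (4, 6) — LHS = 100, RHS = 52.
C: holds — e.g. at (4, 5), both sides equal 400.

Answer: C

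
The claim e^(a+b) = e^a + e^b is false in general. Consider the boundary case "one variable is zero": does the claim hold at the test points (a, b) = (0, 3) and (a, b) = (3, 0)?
No, fails at both test points

At (0, 3): LHS = e^3 ≈ 20.09 ≠ RHS = 1 + e^3 ≈ 21.09
At (3, 0): LHS = e^3 ≈ 20.09 ≠ RHS = 1 + e^3 ≈ 21.09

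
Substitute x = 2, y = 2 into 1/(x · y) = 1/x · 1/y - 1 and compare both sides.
LHS = 1/(2 · 2) = 1/4
RHS = 1/2 · 1/2 - 1 = -3/4

LHS ≠ RHS, so the equation does not hold here.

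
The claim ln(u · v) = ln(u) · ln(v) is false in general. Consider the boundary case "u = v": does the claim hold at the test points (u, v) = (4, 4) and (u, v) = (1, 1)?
Only at (1, 1)

At (4, 4): LHS = ln(16) ≈ 2.773 ≠ RHS = ln(4)² ≈ 1.922
At (1, 1): LHS = 0, RHS = 0 → equal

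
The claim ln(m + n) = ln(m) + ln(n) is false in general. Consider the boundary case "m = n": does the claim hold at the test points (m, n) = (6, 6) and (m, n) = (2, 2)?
Only at (2, 2)

At (6, 6): LHS = ln(12) ≈ 2.485 ≠ RHS = 2·ln(6) ≈ 3.584
At (2, 2): LHS = ln(4) ≈ 1.386, RHS = 2·ln(2) ≈ 1.386 → equal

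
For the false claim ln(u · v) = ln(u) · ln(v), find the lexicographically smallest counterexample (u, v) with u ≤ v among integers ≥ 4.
Substituting (4, 4) into the claim:
LHS = ln(4 · 4) = ln(16) ≈ 2.773
RHS = ln(4) · ln(4) = ln(4)² ≈ 1.922

Since LHS ≠ RHS, this pair disproves the claim, and no lexicographically smaller pair (u ≤ v, integers ≥ 4) does.

For instance (4, 10) is also a counterexample (LHS = ln(40) ≈ 3.689, RHS = ln(4)·ln(10) ≈ 3.192), but it's lexicographically larger.

Answer: (u, v) = (4, 4)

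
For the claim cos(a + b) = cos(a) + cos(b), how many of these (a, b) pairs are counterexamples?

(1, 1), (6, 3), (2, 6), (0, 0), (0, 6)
Testing each pair:
(1, 1): LHS = cos(2) ≈ -0.4161, RHS = 2·cos(1) ≈ 1.081 → counterexample
(6, 3): LHS = cos(9) ≈ -0.9111, RHS = cos(3) + cos(6) ≈ -0.02982 → counterexample
(2, 6): LHS = cos(8) ≈ -0.1455, RHS = cos(2) + cos(6) ≈ 0.544 → counterexample
(0, 0): LHS = 1, RHS = 2 → counterexample
(0, 6): LHS = cos(6) ≈ 0.9602, RHS = cos(6) + 1 ≈ 1.96 → counterexample

That makes 5 counterexamples.

Answer: 5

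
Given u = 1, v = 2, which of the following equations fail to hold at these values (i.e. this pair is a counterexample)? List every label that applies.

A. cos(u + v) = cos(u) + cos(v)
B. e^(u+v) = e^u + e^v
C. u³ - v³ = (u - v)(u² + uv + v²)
Evaluating each claim at the given values:
A. LHS = cos(3) ≈ -0.99, RHS = cos(2) + cos(1) ≈ 0.1242 → fails here (LHS ≠ RHS)
B. LHS = e^3 ≈ 20.09, RHS = e + e^2 ≈ 10.11 → fails here (LHS ≠ RHS)
C. LHS = -7, RHS = -7 → holds here (LHS = RHS)

Answer: A, B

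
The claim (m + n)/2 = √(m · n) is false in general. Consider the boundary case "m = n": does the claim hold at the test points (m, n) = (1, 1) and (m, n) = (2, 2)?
At (1, 1): LHS = 1, RHS = 1 → equal
At (2, 2): LHS = 2, RHS = 2 → equal

So the claim does hold at both of these boundary points, even though it is not an identity.

Answer: Yes, holds at both test points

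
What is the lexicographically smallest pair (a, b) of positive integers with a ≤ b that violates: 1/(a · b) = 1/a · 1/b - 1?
(a, b) = (1, 1)

Substituting (1, 1) into the claim:
LHS = 1/(1 · 1) = 1
RHS = 1/1 · 1/1 - 1 = 0

Since LHS ≠ RHS, this pair disproves the claim, and no lexicographically smaller pair (a ≤ b, positive integers) does.

For instance (3, 6) is also a counterexample (LHS = 1/18, RHS = -17/18), but it's lexicographically larger.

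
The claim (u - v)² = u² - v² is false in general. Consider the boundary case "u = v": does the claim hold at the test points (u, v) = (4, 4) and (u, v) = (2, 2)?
Yes, holds at both test points

At (4, 4): LHS = 0, RHS = 0 → equal
At (2, 2): LHS = 0, RHS = 0 → equal

So the claim does hold at both of these boundary points, even though it is not an identity.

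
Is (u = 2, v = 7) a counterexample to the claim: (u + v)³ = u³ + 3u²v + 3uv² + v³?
No

Substituting u = 2, v = 7:
LHS = (2 + 7)³ = 729
RHS = 2³ + 3·2²·7 + 3·2·7² + 7³ = 729

The sides agree, so this pair does not disprove the claim.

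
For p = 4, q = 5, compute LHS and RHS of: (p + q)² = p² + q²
LHS = (4 + 5)² = 81
RHS = 4² + 5² = 41

LHS ≠ RHS, so the equation does not hold here.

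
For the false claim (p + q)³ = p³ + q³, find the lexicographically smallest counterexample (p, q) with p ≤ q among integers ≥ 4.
Substituting (4, 4) into the claim:
LHS = (4 + 4)³ = 512
RHS = 4³ + 4³ = 128

Since LHS ≠ RHS, this pair disproves the claim, and no lexicographically smaller pair (p ≤ q, integers ≥ 4) does.

For instance (7, 10) is also a counterexample (LHS = 4913, RHS = 1343), but it's lexicographically larger.

Answer: (p, q) = (4, 4)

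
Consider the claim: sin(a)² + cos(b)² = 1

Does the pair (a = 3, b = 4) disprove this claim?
Yes

Substituting a = 3, b = 4:
LHS = sin(3)² + cos(4)² ≈ 0.4472
RHS = 1

Since LHS ≠ RHS, this pair disproves the claim.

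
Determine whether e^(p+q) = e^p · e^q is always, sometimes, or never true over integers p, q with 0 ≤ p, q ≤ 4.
Always true

The identity holds for every pair in the range. For instance at (p, q) = (3, 0): both sides equal e^3 ≈ 20.09.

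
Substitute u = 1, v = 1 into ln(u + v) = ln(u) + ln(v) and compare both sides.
LHS = ln(1 + 1) = ln(2) ≈ 0.6931
RHS = ln(1) + ln(1) = 0

LHS ≠ RHS (they differ by about 0.6931), so the equation does not hold here.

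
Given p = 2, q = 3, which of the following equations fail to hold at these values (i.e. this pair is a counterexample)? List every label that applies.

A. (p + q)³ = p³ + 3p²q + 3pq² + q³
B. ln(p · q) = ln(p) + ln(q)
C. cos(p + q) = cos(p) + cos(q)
Evaluating each claim at the given values:
A. LHS = 125, RHS = 125 → holds here (LHS = RHS)
B. LHS = ln(6) ≈ 1.792, RHS = ln(2) + ln(3) ≈ 1.792 → holds here (LHS = RHS)
C. LHS = cos(5) ≈ 0.2837, RHS = cos(3) + cos(2) ≈ -1.406 → fails here (LHS ≠ RHS)

Answer: C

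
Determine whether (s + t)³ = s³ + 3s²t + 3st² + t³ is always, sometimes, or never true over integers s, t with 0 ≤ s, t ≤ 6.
Always true

The identity holds for every pair in the range. For instance at (s, t) = (1, 6): both sides equal 343.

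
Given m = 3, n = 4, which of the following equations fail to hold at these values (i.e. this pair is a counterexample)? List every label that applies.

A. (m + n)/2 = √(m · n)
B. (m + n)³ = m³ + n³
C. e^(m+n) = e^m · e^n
A, B

Evaluating each claim at the given values:
A. LHS = 7/2, RHS = 2·√(3) ≈ 3.464 → fails here (LHS ≠ RHS)
B. LHS = 343, RHS = 91 → fails here (LHS ≠ RHS)
C. LHS = e^7 ≈ 1097, RHS = e^7 ≈ 1097 → holds here (LHS = RHS)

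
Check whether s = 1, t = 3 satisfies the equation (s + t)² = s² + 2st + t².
Holds

Substituting s = 1, t = 3:

LHS = (1 + 3)² = 16
RHS = 1² + 2·1·3 + 3² = 16

LHS = RHS, so the equation holds at this point.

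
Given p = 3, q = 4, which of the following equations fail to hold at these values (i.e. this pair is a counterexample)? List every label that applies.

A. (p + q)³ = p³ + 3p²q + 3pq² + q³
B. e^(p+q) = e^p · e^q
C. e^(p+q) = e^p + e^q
C

Evaluating each claim at the given values:
A. LHS = 343, RHS = 343 → holds here (LHS = RHS)
B. LHS = e^7 ≈ 1097, RHS = e^7 ≈ 1097 → holds here (LHS = RHS)
C. LHS = e^7 ≈ 1097, RHS = e^3 + e^4 ≈ 74.68 → fails here (LHS ≠ RHS)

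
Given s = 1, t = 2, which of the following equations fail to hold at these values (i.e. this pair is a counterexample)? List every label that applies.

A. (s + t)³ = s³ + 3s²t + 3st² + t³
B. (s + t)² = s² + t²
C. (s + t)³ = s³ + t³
Evaluating each claim at the given values:
A. LHS = 27, RHS = 27 → holds here (LHS = RHS)
B. LHS = 9, RHS = 5 → fails here (LHS ≠ RHS)
C. LHS = 27, RHS = 9 → fails here (LHS ≠ RHS)

Answer: B, C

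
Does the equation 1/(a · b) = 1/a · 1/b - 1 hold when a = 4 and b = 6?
Substituting a = 4, b = 6:

LHS = 1/(4 · 6) = 1/24
RHS = 1/4 · 1/6 - 1 = -23/24

LHS ≠ RHS, so the equation does not hold at this point.

Answer: Fails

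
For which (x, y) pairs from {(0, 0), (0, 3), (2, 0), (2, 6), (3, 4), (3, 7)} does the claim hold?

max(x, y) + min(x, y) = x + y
All pairs

Testing each pair:
(0, 0): LHS = 0, RHS = 0 → holds
(0, 3): LHS = 3, RHS = 3 → holds
(2, 0): LHS = 2, RHS = 2 → holds
(2, 6): LHS = 8, RHS = 8 → holds
(3, 4): LHS = 7, RHS = 7 → holds
(3, 7): LHS = 10, RHS = 10 → holds

Every pair satisfies the claim.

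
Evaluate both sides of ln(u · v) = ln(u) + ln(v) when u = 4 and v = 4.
LHS = ln(4 · 4) = ln(16) ≈ 2.773
RHS = ln(4) + ln(4) = 2·ln(4) ≈ 2.773

LHS = RHS: the two sides agree.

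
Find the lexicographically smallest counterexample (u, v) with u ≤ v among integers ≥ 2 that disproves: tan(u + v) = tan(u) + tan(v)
(u, v) = (2, 2)

Substituting (2, 2) into the claim:
LHS = tan(2 + 2) = tan(4) ≈ 1.158
RHS = tan(2) + tan(2) = 2·tan(2) ≈ -4.37

Since LHS ≠ RHS, this pair disproves the claim, and no lexicographically smaller pair (u ≤ v, integers ≥ 2) does.

For instance (6, 9) is also a counterexample (LHS = tan(15) ≈ -0.856, RHS = tan(9) + tan(6) ≈ -0.7433), but it's lexicographically larger.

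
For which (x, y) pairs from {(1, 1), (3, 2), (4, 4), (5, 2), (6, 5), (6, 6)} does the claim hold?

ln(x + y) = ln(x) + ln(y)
Testing each pair:
(1, 1): LHS = ln(2) ≈ 0.6931, RHS = 0 → fails
(3, 2): LHS = ln(5) ≈ 1.609, RHS = ln(2) + ln(3) ≈ 1.792 → fails
(4, 4): LHS = ln(8) ≈ 2.079, RHS = 2·ln(4) ≈ 2.773 → fails
(5, 2): LHS = ln(7) ≈ 1.946, RHS = ln(2) + ln(5) ≈ 2.303 → fails
(6, 5): LHS = ln(11) ≈ 2.398, RHS = ln(5) + ln(6) ≈ 3.401 → fails
(6, 6): LHS = ln(12) ≈ 2.485, RHS = 2·ln(6) ≈ 3.584 → fails

No pair satisfies the claim.

Answer: None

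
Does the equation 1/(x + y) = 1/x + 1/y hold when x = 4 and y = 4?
Fails

Substituting x = 4, y = 4:

LHS = 1/(4 + 4) = 1/8
RHS = 1/4 + 1/4 = 1/2

LHS ≠ RHS, so the equation does not hold at this point.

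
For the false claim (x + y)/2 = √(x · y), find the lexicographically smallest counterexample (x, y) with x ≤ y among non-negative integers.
At (0, 0): both sides equal 0, so it holds there.

Substituting (0, 1) into the claim:
LHS = (0 + 1)/2 = 1/2
RHS = √(0 · 1) = 0

Since LHS ≠ RHS, this pair disproves the claim, and no lexicographically smaller pair (x ≤ y, non-negative integers) does.

For instance (4, 5) is also a counterexample (LHS = 9/2, RHS = 2·√(5) ≈ 4.472), but it's lexicographically larger.

Answer: (x, y) = (0, 1)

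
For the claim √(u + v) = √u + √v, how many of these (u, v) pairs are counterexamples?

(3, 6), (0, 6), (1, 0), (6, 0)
1

Testing each pair:
(3, 6): LHS = 3, RHS = √(3) + √(6) ≈ 4.182 → counterexample
(0, 6): LHS = √(6) ≈ 2.449, RHS = √(6) ≈ 2.449 → satisfies claim
(1, 0): LHS = 1, RHS = 1 → satisfies claim
(6, 0): LHS = √(6) ≈ 2.449, RHS = √(6) ≈ 2.449 → satisfies claim

That makes 1 counterexample.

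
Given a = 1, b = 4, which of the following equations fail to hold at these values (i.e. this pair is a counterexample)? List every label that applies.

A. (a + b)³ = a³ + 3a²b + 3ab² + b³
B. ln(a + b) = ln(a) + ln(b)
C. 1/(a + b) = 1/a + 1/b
B, C

Evaluating each claim at the given values:
A. LHS = 125, RHS = 125 → holds here (LHS = RHS)
B. LHS = ln(5) ≈ 1.609, RHS = ln(4) ≈ 1.386 → fails here (LHS ≠ RHS)
C. LHS = 1/5, RHS = 5/4 → fails here (LHS ≠ RHS)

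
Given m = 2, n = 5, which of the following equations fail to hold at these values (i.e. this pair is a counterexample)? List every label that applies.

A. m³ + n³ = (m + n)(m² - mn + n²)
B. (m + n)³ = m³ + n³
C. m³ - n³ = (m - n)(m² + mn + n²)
B

Evaluating each claim at the given values:
A. LHS = 133, RHS = 133 → holds here (LHS = RHS)
B. LHS = 343, RHS = 133 → fails here (LHS ≠ RHS)
C. LHS = -117, RHS = -117 → holds here (LHS = RHS)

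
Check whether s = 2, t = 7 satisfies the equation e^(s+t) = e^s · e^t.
Holds

Substituting s = 2, t = 7:

LHS = e^(2+7) = e^9 ≈ 8103
RHS = e^2 · e^7 = e^9 ≈ 8103

LHS = RHS, so the equation holds at this point.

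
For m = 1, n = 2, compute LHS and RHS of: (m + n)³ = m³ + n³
LHS = (1 + 2)³ = 27
RHS = 1³ + 2³ = 9

LHS ≠ RHS, so the equation does not hold here.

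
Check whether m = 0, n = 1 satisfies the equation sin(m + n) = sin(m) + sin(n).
Holds

Substituting m = 0, n = 1:

LHS = sin(0 + 1) = sin(1) ≈ 0.8415
RHS = sin(0) + sin(1) = sin(1) ≈ 0.8415

LHS = RHS, so the equation holds at this point.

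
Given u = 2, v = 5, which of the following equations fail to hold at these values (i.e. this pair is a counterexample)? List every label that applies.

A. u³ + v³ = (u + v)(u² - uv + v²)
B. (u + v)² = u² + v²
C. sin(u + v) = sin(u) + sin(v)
Evaluating each claim at the given values:
A. LHS = 133, RHS = 133 → holds here (LHS = RHS)
B. LHS = 49, RHS = 29 → fails here (LHS ≠ RHS)
C. LHS = sin(7) ≈ 0.657, RHS = sin(5) + sin(2) ≈ -0.04963 → fails here (LHS ≠ RHS)

Answer: B, C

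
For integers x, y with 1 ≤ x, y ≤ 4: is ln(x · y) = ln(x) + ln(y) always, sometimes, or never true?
Always true

The identity holds for every pair in the range. For instance at (x, y) = (3, 1): both sides equal ln(3) ≈ 1.099.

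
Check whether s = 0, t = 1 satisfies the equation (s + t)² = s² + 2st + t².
Substituting s = 0, t = 1:

LHS = (0 + 1)² = 1
RHS = 0² + 2·0·1 + 1² = 1

LHS = RHS, so the equation holds at this point.

Answer: Holds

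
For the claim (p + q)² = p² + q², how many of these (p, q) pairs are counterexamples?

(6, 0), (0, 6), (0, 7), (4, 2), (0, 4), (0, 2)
Testing each pair:
(6, 0): LHS = 36, RHS = 36 → satisfies claim
(0, 6): LHS = 36, RHS = 36 → satisfies claim
(0, 7): LHS = 49, RHS = 49 → satisfies claim
(4, 2): LHS = 36, RHS = 20 → counterexample
(0, 4): LHS = 16, RHS = 16 → satisfies claim
(0, 2): LHS = 4, RHS = 4 → satisfies claim

That makes 1 counterexample.

Answer: 1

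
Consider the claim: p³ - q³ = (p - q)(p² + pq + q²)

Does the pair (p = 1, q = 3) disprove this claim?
Substituting p = 1, q = 3:
LHS = 1³ - 3³ = -26
RHS = (1 - 3)(1² + 1·3 + 3²) = -26

The sides agree, so this pair does not disprove the claim.

Answer: No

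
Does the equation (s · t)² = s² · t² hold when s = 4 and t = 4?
Substituting s = 4, t = 4:

LHS = (4 · 4)² = 256
RHS = 4² · 4² = 256

LHS = RHS, so the equation holds at this point.

Answer: Holds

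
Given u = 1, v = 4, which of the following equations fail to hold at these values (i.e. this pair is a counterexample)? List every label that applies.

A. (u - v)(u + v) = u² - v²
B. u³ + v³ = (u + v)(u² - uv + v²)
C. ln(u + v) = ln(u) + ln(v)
Evaluating each claim at the given values:
A. LHS = -15, RHS = -15 → holds here (LHS = RHS)
B. LHS = 65, RHS = 65 → holds here (LHS = RHS)
C. LHS = ln(5) ≈ 1.609, RHS = ln(4) ≈ 1.386 → fails here (LHS ≠ RHS)

Answer: C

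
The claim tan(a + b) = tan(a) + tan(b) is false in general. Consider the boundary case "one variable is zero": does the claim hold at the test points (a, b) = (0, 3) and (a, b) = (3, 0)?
Yes, holds at both test points

At (0, 3): LHS = tan(3) ≈ -0.1425, RHS = tan(3) ≈ -0.1425 → equal
At (3, 0): LHS = tan(3) ≈ -0.1425, RHS = tan(3) ≈ -0.1425 → equal

So the claim does hold at both of these boundary points, even though it is not an identity.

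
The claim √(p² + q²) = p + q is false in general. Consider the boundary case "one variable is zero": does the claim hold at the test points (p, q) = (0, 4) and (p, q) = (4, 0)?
At (0, 4): LHS = 4, RHS = 4 → equal
At (4, 0): LHS = 4, RHS = 4 → equal

So the claim does hold at both of these boundary points, even though it is not an identity.

Answer: Yes, holds at both test points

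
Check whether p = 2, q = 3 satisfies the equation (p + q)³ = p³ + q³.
Fails

Substituting p = 2, q = 3:

LHS = (2 + 3)³ = 125
RHS = 2³ + 3³ = 35

LHS ≠ RHS, so the equation does not hold at this point.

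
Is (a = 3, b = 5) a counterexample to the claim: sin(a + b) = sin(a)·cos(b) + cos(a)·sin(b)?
Substituting a = 3, b = 5:
LHS = sin(3 + 5) = sin(8) ≈ 0.9894
RHS = sin(3)·cos(5) + cos(3)·sin(5) = sin(3)·cos(5) + sin(5)·cos(3) ≈ 0.9894

The sides agree, so this pair does not disprove the claim.

Answer: No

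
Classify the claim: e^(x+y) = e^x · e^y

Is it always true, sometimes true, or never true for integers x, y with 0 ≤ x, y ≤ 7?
The identity holds for every pair in the range. For instance at (x, y) = (6, 7): both sides equal e^13 ≈ 442413.4.

Answer: Always true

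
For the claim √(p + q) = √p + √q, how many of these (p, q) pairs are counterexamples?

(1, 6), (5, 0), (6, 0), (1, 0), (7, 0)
Testing each pair:
(1, 6): LHS = √(7) ≈ 2.646, RHS = 1 + √(6) ≈ 3.449 → counterexample
(5, 0): LHS = √(5) ≈ 2.236, RHS = √(5) ≈ 2.236 → satisfies claim
(6, 0): LHS = √(6) ≈ 2.449, RHS = √(6) ≈ 2.449 → satisfies claim
(1, 0): LHS = 1, RHS = 1 → satisfies claim
(7, 0): LHS = √(7) ≈ 2.646, RHS = √(7) ≈ 2.646 → satisfies claim

That makes 1 counterexample.

Answer: 1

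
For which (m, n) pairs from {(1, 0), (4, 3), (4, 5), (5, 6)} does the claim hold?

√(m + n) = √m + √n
(1, 0)

Testing each pair:
(1, 0): LHS = 1, RHS = 1 → holds
(4, 3): LHS = √(7) ≈ 2.646, RHS = √(3) + 2 ≈ 3.732 → fails
(4, 5): LHS = 3, RHS = 2 + √(5) ≈ 4.236 → fails
(5, 6): LHS = √(11) ≈ 3.317, RHS = √(5) + √(6) ≈ 4.686 → fails

1 of 4 pairs satisfies the claim.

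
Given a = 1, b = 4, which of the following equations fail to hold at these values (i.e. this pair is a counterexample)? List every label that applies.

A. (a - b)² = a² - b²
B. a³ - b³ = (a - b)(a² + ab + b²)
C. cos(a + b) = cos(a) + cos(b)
Evaluating each claim at the given values:
A. LHS = 9, RHS = -15 → fails here (LHS ≠ RHS)
B. LHS = -63, RHS = -63 → holds here (LHS = RHS)
C. LHS = cos(5) ≈ 0.2837, RHS = cos(4) + cos(1) ≈ -0.1133 → fails here (LHS ≠ RHS)

Answer: A, C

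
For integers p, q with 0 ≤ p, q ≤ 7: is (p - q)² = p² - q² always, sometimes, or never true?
Sometimes true

It holds at (p, q) = (6, 6) (both sides equal 0), but fails at (p, q) = (0, 7) (LHS = 49, RHS = -49).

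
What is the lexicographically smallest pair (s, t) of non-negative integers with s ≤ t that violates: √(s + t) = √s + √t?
(s, t) = (1, 1)

At (0, 3): both sides equal √(3) ≈ 1.732, so it holds there.

Substituting (1, 1) into the claim:
LHS = √(1 + 1) = √(2) ≈ 1.414
RHS = √1 + √1 = 2

Since LHS ≠ RHS, this pair disproves the claim, and no lexicographically smaller pair (s ≤ t, non-negative integers) does.

For instance (3, 7) is also a counterexample (LHS = √(10) ≈ 3.162, RHS = √(3) + √(7) ≈ 4.378), but it's lexicographically larger.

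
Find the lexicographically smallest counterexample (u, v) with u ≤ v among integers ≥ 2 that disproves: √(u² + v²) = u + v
(u, v) = (2, 2)

Substituting (2, 2) into the claim:
LHS = √(2² + 2²) = 2·√(2) ≈ 2.828
RHS = 2 + 2 = 4

Since LHS ≠ RHS, this pair disproves the claim, and no lexicographically smaller pair (u ≤ v, integers ≥ 2) does.

For instance (2, 5) is also a counterexample (LHS = √(29) ≈ 5.385, RHS = 7), but it's lexicographically larger.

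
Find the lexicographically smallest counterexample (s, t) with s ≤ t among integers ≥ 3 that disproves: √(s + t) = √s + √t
Substituting (3, 3) into the claim:
LHS = √(3 + 3) = √(6) ≈ 2.449
RHS = √3 + √3 = 2·√(3) ≈ 3.464

Since LHS ≠ RHS, this pair disproves the claim, and no lexicographically smaller pair (s ≤ t, integers ≥ 3) does.

For instance (4, 9) is also a counterexample (LHS = √(13) ≈ 3.606, RHS = 5), but it's lexicographically larger.

Answer: (s, t) = (3, 3)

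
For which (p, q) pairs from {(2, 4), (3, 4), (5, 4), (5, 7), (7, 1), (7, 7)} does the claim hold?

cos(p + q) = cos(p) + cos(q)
Testing each pair:
(2, 4): LHS = cos(6) ≈ 0.9602, RHS = cos(4) + cos(2) ≈ -1.07 → fails
(3, 4): LHS = cos(7) ≈ 0.7539, RHS = cos(3) + cos(4) ≈ -1.644 → fails
(5, 4): LHS = cos(9) ≈ -0.9111, RHS = cos(4) + cos(5) ≈ -0.37 → fails
(5, 7): LHS = cos(12) ≈ 0.8439, RHS = cos(5) + cos(7) ≈ 1.038 → fails
(7, 1): LHS = cos(8) ≈ -0.1455, RHS = cos(1) + cos(7) ≈ 1.294 → fails
(7, 7): LHS = cos(14) ≈ 0.1367, RHS = 2·cos(7) ≈ 1.508 → fails

No pair satisfies the claim.

Answer: None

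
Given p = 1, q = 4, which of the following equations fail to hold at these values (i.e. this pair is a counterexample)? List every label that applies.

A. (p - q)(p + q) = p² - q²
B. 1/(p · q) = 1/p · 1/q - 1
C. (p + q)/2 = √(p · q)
Evaluating each claim at the given values:
A. LHS = -15, RHS = -15 → holds here (LHS = RHS)
B. LHS = 1/4, RHS = -3/4 → fails here (LHS ≠ RHS)
C. LHS = 5/2, RHS = 2 → fails here (LHS ≠ RHS)

Answer: B, C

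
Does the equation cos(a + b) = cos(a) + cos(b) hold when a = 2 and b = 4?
Substituting a = 2, b = 4:

LHS = cos(2 + 4) = cos(6) ≈ 0.9602
RHS = cos(2) + cos(4) ≈ -1.07

LHS ≠ RHS, so the equation does not hold at this point.

Answer: Fails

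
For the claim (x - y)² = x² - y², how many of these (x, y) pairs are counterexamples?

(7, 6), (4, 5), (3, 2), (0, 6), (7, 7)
4

Testing each pair:
(7, 6): LHS = 1, RHS = 13 → counterexample
(4, 5): LHS = 1, RHS = -9 → counterexample
(3, 2): LHS = 1, RHS = 5 → counterexample
(0, 6): LHS = 36, RHS = -36 → counterexample
(7, 7): LHS = 0, RHS = 0 → satisfies claim

That makes 4 counterexamples.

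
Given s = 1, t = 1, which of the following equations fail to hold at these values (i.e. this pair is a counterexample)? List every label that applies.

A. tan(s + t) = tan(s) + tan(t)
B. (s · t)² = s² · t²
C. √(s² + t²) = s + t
A, C

Evaluating each claim at the given values:
A. LHS = tan(2) ≈ -2.185, RHS = 2·tan(1) ≈ 3.115 → fails here (LHS ≠ RHS)
B. LHS = 1, RHS = 1 → holds here (LHS = RHS)
C. LHS = √(2) ≈ 1.414, RHS = 2 → fails here (LHS ≠ RHS)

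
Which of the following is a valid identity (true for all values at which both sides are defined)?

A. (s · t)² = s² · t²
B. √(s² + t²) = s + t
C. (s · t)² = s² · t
A: holds — e.g. at (1, 1), both sides equal 1.
B: fails at (2, 4) — LHS = 2·√(5) ≈ 4.472, RHS = 6.
C: fails at (4, 5) — LHS = 400, RHS = 80.

Answer: A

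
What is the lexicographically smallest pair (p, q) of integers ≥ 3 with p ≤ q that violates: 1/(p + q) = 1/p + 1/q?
Substituting (3, 3) into the claim:
LHS = 1/(3 + 3) = 1/6
RHS = 1/3 + 1/3 = 2/3

Since LHS ≠ RHS, this pair disproves the claim, and no lexicographically smaller pair (p ≤ q, integers ≥ 3) does.

For instance (3, 5) is also a counterexample (LHS = 1/8, RHS = 8/15), but it's lexicographically larger.

Answer: (p, q) = (3, 3)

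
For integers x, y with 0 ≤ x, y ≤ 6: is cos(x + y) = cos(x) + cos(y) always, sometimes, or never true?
Never true

The claim fails for every pair in the range. For instance at (x, y) = (3, 5): LHS = cos(8) ≈ -0.1455, RHS = cos(3) + cos(5) ≈ -0.7063.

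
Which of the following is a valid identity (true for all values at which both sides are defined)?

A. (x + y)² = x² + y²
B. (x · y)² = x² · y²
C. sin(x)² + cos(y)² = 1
A: fails at (3, 7) — LHS = 100, RHS = 58.
B: holds — e.g. at (4, 6), both sides equal 576.
C: fails at (1, 2) — LHS = cos(2)² + sin(1)² ≈ 0.8813, RHS = 1.

Answer: B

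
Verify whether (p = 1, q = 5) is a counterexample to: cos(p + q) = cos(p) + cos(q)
Substituting p = 1, q = 5:
LHS = cos(1 + 5) = cos(6) ≈ 0.9602
RHS = cos(1) + cos(5) ≈ 0.824

Since LHS ≠ RHS, this pair disproves the claim.

Answer: Yes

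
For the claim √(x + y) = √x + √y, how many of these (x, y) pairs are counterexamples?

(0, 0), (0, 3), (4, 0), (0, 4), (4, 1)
Testing each pair:
(0, 0): LHS = 0, RHS = 0 → satisfies claim
(0, 3): LHS = √(3) ≈ 1.732, RHS = √(3) ≈ 1.732 → satisfies claim
(4, 0): LHS = 2, RHS = 2 → satisfies claim
(0, 4): LHS = 2, RHS = 2 → satisfies claim
(4, 1): LHS = √(5) ≈ 2.236, RHS = 3 → counterexample

That makes 1 counterexample.

Answer: 1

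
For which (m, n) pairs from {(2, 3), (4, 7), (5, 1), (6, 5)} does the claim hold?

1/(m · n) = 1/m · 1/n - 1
None

Testing each pair:
(2, 3): LHS = 1/6, RHS = -5/6 → fails
(4, 7): LHS = 1/28, RHS = -27/28 → fails
(5, 1): LHS = 1/5, RHS = -4/5 → fails
(6, 5): LHS = 1/30, RHS = -29/30 → fails

No pair satisfies the claim.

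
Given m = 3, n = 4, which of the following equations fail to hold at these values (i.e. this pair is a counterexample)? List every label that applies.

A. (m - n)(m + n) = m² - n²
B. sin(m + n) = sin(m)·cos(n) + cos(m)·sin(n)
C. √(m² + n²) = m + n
Evaluating each claim at the given values:
A. LHS = -7, RHS = -7 → holds here (LHS = RHS)
B. LHS = sin(7) ≈ 0.657, RHS = sin(3)·cos(4) + sin(4)·cos(3) ≈ 0.657 → holds here (LHS = RHS)
C. LHS = 5, RHS = 7 → fails here (LHS ≠ RHS)

Answer: C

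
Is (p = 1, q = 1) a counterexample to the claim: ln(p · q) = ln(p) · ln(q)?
Substituting p = 1, q = 1:
LHS = ln(1 · 1) = 0
RHS = ln(1) · ln(1) = 0

The sides agree, so this pair does not disprove the claim.

Answer: No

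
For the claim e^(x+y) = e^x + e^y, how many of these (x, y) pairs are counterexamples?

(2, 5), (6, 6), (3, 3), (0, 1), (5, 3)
5

Testing each pair:
(2, 5): LHS = e^7 ≈ 1097, RHS = e^2 + e^5 ≈ 155.8 → counterexample
(6, 6): LHS = e^12 ≈ 162754.8, RHS = 2·e^6 ≈ 806.9 → counterexample
(3, 3): LHS = e^6 ≈ 403.4, RHS = 2·e^3 ≈ 40.17 → counterexample
(0, 1): LHS = e ≈ 2.718, RHS = 1 + e ≈ 3.718 → counterexample
(5, 3): LHS = e^8 ≈ 2981, RHS = e^3 + e^5 ≈ 168.5 → counterexample

That makes 5 counterexamples.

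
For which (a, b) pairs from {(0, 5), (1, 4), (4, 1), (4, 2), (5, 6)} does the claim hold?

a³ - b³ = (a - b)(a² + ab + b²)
Testing each pair:
(0, 5): LHS = -125, RHS = -125 → holds
(1, 4): LHS = -63, RHS = -63 → holds
(4, 1): LHS = 63, RHS = 63 → holds
(4, 2): LHS = 56, RHS = 56 → holds
(5, 6): LHS = -91, RHS = -91 → holds

Every pair satisfies the claim.

Answer: All pairs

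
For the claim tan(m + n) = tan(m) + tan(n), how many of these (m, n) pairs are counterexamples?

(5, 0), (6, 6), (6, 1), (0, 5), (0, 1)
2

Testing each pair:
(5, 0): LHS = tan(5) ≈ -3.381, RHS = tan(5) ≈ -3.381 → satisfies claim
(6, 6): LHS = tan(12) ≈ -0.6359, RHS = 2·tan(6) ≈ -0.582 → counterexample
(6, 1): LHS = tan(7) ≈ 0.8714, RHS = tan(6) + tan(1) ≈ 1.266 → counterexample
(0, 5): LHS = tan(5) ≈ -3.381, RHS = tan(5) ≈ -3.381 → satisfies claim
(0, 1): LHS = tan(1) ≈ 1.557, RHS = tan(1) ≈ 1.557 → satisfies claim

That makes 2 counterexamples.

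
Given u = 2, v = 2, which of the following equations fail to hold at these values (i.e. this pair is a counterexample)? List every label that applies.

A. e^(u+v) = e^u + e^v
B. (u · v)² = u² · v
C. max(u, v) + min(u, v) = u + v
Evaluating each claim at the given values:
A. LHS = e^4 ≈ 54.6, RHS = 2·e^2 ≈ 14.78 → fails here (LHS ≠ RHS)
B. LHS = 16, RHS = 8 → fails here (LHS ≠ RHS)
C. LHS = 4, RHS = 4 → holds here (LHS = RHS)

Answer: A, B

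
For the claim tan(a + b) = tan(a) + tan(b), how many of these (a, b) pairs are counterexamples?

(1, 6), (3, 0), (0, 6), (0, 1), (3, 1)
2

Testing each pair:
(1, 6): LHS = tan(7) ≈ 0.8714, RHS = tan(6) + tan(1) ≈ 1.266 → counterexample
(3, 0): LHS = tan(3) ≈ -0.1425, RHS = tan(3) ≈ -0.1425 → satisfies claim
(0, 6): LHS = tan(6) ≈ -0.291, RHS = tan(6) ≈ -0.291 → satisfies claim
(0, 1): LHS = tan(1) ≈ 1.557, RHS = tan(1) ≈ 1.557 → satisfies claim
(3, 1): LHS = tan(4) ≈ 1.158, RHS = tan(3) + tan(1) ≈ 1.415 → counterexample

That makes 2 counterexamples.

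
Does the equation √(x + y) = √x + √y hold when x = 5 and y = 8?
Fails

Substituting x = 5, y = 8:

LHS = √(5 + 8) = √(13) ≈ 3.606
RHS = √5 + √8 = √(5) + 2·√(2) ≈ 5.064

LHS ≠ RHS, so the equation does not hold at this point.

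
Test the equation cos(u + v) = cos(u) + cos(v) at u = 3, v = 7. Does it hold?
Substituting u = 3, v = 7:

LHS = cos(3 + 7) = cos(10) ≈ -0.8391
RHS = cos(3) + cos(7) ≈ -0.2361

LHS ≠ RHS, so the equation does not hold at this point.

Answer: Fails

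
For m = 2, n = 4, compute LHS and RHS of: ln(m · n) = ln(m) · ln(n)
LHS = ln(2 · 4) = ln(8) ≈ 2.079
RHS = ln(2) · ln(4) ≈ 0.9609

LHS ≠ RHS (they differ by about 1.119), so the equation does not hold here.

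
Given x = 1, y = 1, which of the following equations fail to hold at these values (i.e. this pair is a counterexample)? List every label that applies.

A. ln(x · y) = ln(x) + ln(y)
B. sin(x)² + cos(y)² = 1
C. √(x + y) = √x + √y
C

Evaluating each claim at the given values:
A. LHS = 0, RHS = 0 → holds here (LHS = RHS)
B. LHS = cos(1)² + sin(1)² = 1, RHS = 1 → holds here (LHS = RHS)
C. LHS = √(2) ≈ 1.414, RHS = 2 → fails here (LHS ≠ RHS)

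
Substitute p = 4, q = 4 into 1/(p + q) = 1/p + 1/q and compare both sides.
LHS = 1/(4 + 4) = 1/8
RHS = 1/4 + 1/4 = 1/2

LHS ≠ RHS, so the equation does not hold here.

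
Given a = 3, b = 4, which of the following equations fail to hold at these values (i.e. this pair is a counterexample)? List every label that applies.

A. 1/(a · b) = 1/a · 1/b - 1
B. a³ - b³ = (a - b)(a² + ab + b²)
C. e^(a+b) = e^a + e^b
Evaluating each claim at the given values:
A. LHS = 1/12, RHS = -11/12 → fails here (LHS ≠ RHS)
B. LHS = -37, RHS = -37 → holds here (LHS = RHS)
C. LHS = e^7 ≈ 1097, RHS = e^3 + e^4 ≈ 74.68 → fails here (LHS ≠ RHS)

Answer: A, C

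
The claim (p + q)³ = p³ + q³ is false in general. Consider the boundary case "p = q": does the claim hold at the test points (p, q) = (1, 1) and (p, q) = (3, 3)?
At (1, 1): LHS = 8 ≠ RHS = 2
At (3, 3): LHS = 216 ≠ RHS = 54

Answer: No, fails at both test points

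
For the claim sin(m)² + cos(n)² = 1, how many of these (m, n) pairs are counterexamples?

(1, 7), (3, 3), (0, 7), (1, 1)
2

Testing each pair:
(1, 7): LHS = cos(7)² + sin(1)² ≈ 1.276, RHS = 1 → counterexample
(3, 3): LHS = sin(3)² + cos(3)² = 1, RHS = 1 → satisfies claim
(0, 7): LHS = cos(7)² ≈ 0.5684, RHS = 1 → counterexample
(1, 1): LHS = cos(1)² + sin(1)² = 1, RHS = 1 → satisfies claim

That makes 2 counterexamples.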